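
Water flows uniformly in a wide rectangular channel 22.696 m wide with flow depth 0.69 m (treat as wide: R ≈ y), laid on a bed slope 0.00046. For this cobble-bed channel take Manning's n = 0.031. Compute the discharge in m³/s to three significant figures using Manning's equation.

A = b·y = 22.696 × 0.69 = 15.66 m²
Wide channel: R ≈ y = 0.69 m
Q = (1/n)·A·R^(2/3)·S^(1/2) = (1/0.031) × 15.66 × 0.6900^(2/3) × 0.00046^(1/2) = 8.460 m³/s

8.46 m³/s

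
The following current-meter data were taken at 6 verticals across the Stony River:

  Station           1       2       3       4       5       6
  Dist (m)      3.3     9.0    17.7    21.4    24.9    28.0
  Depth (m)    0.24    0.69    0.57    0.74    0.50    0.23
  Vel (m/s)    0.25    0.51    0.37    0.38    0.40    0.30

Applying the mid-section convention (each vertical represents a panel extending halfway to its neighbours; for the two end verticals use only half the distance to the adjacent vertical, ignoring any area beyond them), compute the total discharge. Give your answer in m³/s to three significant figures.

w_1 = (9.0 − 3.3)/2 = 2.85 m; q_1 = 0.25 × 0.24 × 2.85 = 0.1710 m³/s
w_2 = (17.7 − 3.3)/2 = 7.2 m; q_2 = 0.51 × 0.69 × 7.2 = 2.534 m³/s
w_3 = (21.4 − 9.0)/2 = 6.2 m; q_3 = 0.37 × 0.57 × 6.2 = 1.308 m³/s
w_4 = (24.9 − 17.7)/2 = 3.6 m; q_4 = 0.38 × 0.74 × 3.6 = 1.012 m³/s
w_5 = (28.0 − 21.4)/2 = 3.3 m; q_5 = 0.40 × 0.50 × 3.3 = 0.6600 m³/s
w_6 = (28.0 − 24.9)/2 = 1.55 m; q_6 = 0.30 × 0.23 × 1.55 = 0.1070 m³/s
Q = Σ qᵢ = 5.792 m³/s

5.79 m³/s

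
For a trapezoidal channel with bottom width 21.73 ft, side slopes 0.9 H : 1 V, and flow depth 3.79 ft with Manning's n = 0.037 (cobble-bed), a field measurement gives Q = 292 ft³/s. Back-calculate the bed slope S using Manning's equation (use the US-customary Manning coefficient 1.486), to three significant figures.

0.00136

A = (b + z·y)·y = (21.73 + 0.9×3.79)×3.79 = 95.28 ft²
P = b + 2y√(1+z²) = 21.73 + 2×3.79×√(1+0.9²) = 31.93 ft
R = A/P = 95.28/31.93 = 2.984 ft
S = (Q·n / (1.486·A·R^(2/3)))² = (292×0.037 / (1.486×95.28×2.073))² = 0.001355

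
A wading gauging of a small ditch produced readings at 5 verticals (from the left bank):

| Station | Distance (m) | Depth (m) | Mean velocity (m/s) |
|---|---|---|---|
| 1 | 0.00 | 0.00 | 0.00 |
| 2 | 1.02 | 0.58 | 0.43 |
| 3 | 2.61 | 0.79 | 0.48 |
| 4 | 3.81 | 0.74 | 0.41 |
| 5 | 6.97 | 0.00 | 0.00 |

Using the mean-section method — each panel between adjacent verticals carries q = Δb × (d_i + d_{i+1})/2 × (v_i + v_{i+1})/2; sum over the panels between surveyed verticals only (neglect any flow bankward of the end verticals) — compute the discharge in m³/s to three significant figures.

Panel 1-2: Δb = 1.02 m, d̄ = (0.00+0.58)/2 = 0.29, v̄ = (0.00+0.43)/2 = 0.215 → q = 1.02×0.29×0.215 = 0.06360 m³/s
Panel 2-3: Δb = 1.59 m, d̄ = (0.58+0.79)/2 = 0.685, v̄ = (0.43+0.48)/2 = 0.455 → q = 1.59×0.685×0.455 = 0.4956 m³/s
Panel 3-4: Δb = 1.2 m, d̄ = (0.79+0.74)/2 = 0.765, v̄ = (0.48+0.41)/2 = 0.445 → q = 1.2×0.765×0.445 = 0.4085 m³/s
Panel 4-5: Δb = 3.16 m, d̄ = (0.74+0.00)/2 = 0.37, v̄ = (0.41+0.00)/2 = 0.205 → q = 3.16×0.37×0.205 = 0.2397 m³/s
Q = Σ q = 1.207 m³/s

1.21 m³/s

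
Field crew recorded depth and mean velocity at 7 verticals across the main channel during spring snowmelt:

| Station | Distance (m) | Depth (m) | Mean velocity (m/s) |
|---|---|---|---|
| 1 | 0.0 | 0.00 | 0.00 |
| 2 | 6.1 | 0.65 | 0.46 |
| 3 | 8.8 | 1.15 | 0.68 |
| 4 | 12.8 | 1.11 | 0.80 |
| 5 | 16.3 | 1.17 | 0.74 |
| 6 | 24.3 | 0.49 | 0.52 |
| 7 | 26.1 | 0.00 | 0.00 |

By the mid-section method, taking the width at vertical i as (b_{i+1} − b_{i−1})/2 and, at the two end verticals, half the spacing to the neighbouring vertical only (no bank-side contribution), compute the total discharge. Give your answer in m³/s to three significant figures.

w_2 = (8.8 − 0.0)/2 = 4.4 m; q_2 = 0.46 × 0.65 × 4.4 = 1.316 m³/s
w_3 = (12.8 − 6.1)/2 = 3.35 m; q_3 = 0.68 × 1.15 × 3.35 = 2.620 m³/s
w_4 = (16.3 − 8.8)/2 = 3.75 m; q_4 = 0.80 × 1.11 × 3.75 = 3.330 m³/s
w_5 = (24.3 − 12.8)/2 = 5.75 m; q_5 = 0.74 × 1.17 × 5.75 = 4.978 m³/s
w_6 = (26.1 − 16.3)/2 = 4.9 m; q_6 = 0.52 × 0.49 × 4.9 = 1.249 m³/s
Stations 1, 7 contribute zero (depth or velocity is 0).
Q = Σ qᵢ = 13.49 m³/s

13.5 m³/s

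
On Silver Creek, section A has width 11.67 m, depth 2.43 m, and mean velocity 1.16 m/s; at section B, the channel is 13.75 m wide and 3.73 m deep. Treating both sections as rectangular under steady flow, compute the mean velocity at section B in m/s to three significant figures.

0.641 m/s

Q = A₁V₁ = (11.67×2.43) × 1.16 = 32.90 m³/s
A₂ = 13.75 × 3.73 = 51.29 m²
V₂ = Q/A₂ = 32.90/51.29 = 0.6414 m/s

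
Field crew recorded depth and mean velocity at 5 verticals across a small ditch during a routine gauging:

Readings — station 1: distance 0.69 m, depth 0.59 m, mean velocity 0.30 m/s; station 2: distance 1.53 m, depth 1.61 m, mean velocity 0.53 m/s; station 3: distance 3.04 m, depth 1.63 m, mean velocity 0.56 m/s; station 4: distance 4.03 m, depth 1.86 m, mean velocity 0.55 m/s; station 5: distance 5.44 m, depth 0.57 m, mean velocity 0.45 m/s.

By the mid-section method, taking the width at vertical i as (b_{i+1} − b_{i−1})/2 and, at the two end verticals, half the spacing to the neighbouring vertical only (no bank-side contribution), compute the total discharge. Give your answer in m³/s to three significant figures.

3.63 m³/s

w_1 = (1.53 − 0.69)/2 = 0.42 m; q_1 = 0.30 × 0.59 × 0.42 = 0.07434 m³/s
w_2 = (3.04 − 0.69)/2 = 1.175 m; q_2 = 0.53 × 1.61 × 1.175 = 1.003 m³/s
w_3 = (4.03 − 1.53)/2 = 1.25 m; q_3 = 0.56 × 1.63 × 1.25 = 1.141 m³/s
w_4 = (5.44 − 3.04)/2 = 1.2 m; q_4 = 0.55 × 1.86 × 1.2 = 1.228 m³/s
w_5 = (5.44 − 4.03)/2 = 0.705 m; q_5 = 0.45 × 0.57 × 0.705 = 0.1808 m³/s
Q = Σ qᵢ = 3.626 m³/s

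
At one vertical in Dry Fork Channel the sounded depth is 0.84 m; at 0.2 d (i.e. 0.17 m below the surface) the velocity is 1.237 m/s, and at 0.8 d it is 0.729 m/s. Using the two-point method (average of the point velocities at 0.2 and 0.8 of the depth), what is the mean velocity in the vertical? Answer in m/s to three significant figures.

v̄ = (1.237 + 0.729) / 2 = 0.9830 m/s

0.983 m/s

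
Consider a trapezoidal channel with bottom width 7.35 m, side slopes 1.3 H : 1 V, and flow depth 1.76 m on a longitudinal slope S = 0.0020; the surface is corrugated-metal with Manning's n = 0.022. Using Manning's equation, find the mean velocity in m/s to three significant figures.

2.41 m/s

A = (b + z·y)·y = (7.35 + 1.3×1.76)×1.76 = 16.96 m²
P = b + 2y√(1+z²) = 7.35 + 2×1.76×√(1+1.3²) = 13.12 m
R = A/P = 16.96/13.12 = 1.293 m
Q = (1/n)·A·R^(2/3)·S^(1/2) = (1/0.022) × 16.96 × 1.293^(2/3) × 0.0020^(1/2) = 40.92 m³/s
V = Q/A = 40.92/16.96 = 2.412 m/s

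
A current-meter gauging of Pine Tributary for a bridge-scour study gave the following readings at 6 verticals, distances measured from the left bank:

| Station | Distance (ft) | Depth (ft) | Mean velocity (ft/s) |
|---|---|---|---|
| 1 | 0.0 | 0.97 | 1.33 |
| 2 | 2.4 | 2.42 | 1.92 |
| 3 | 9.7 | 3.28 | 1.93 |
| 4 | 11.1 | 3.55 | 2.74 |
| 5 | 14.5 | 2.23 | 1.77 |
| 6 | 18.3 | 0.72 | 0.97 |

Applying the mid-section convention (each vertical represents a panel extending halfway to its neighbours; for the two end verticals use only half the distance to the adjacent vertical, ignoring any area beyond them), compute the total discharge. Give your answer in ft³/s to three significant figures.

w_1 = (2.4 − 0.0)/2 = 1.2 ft; q_1 = 1.33 × 0.97 × 1.2 = 1.548 ft³/s
w_2 = (9.7 − 0.0)/2 = 4.85 ft; q_2 = 1.92 × 2.42 × 4.85 = 22.54 ft³/s
w_3 = (11.1 − 2.4)/2 = 4.35 ft; q_3 = 1.93 × 3.28 × 4.35 = 27.54 ft³/s
w_4 = (14.5 − 9.7)/2 = 2.4 ft; q_4 = 2.74 × 3.55 × 2.4 = 23.34 ft³/s
w_5 = (18.3 − 11.1)/2 = 3.6 ft; q_5 = 1.77 × 2.23 × 3.6 = 14.21 ft³/s
w_6 = (18.3 − 14.5)/2 = 1.9 ft; q_6 = 0.97 × 0.72 × 1.9 = 1.327 ft³/s
Q = Σ qᵢ = 90.50 ft³/s

90.5 ft³/s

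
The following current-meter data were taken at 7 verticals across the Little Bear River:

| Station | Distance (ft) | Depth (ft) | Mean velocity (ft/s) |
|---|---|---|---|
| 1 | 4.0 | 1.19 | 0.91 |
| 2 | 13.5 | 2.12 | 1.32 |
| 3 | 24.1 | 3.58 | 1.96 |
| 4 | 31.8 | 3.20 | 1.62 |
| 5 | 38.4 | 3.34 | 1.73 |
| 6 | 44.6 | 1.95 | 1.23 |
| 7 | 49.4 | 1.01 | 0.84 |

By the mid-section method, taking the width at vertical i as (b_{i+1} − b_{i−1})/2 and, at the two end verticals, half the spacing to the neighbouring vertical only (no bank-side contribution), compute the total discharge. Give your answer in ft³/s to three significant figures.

w_1 = (13.5 − 4.0)/2 = 4.75 ft; q_1 = 0.91 × 1.19 × 4.75 = 5.144 ft³/s
w_2 = (24.1 − 4.0)/2 = 10.05 ft; q_2 = 1.32 × 2.12 × 10.05 = 28.12 ft³/s
w_3 = (31.8 − 13.5)/2 = 9.15 ft; q_3 = 1.96 × 3.58 × 9.15 = 64.20 ft³/s
w_4 = (38.4 − 24.1)/2 = 7.15 ft; q_4 = 1.62 × 3.20 × 7.15 = 37.07 ft³/s
w_5 = (44.6 − 31.8)/2 = 6.4 ft; q_5 = 1.73 × 3.34 × 6.4 = 36.98 ft³/s
w_6 = (49.4 − 38.4)/2 = 5.5 ft; q_6 = 1.23 × 1.95 × 5.5 = 13.19 ft³/s
w_7 = (49.4 − 44.6)/2 = 2.4 ft; q_7 = 0.84 × 1.01 × 2.4 = 2.036 ft³/s
Q = Σ qᵢ = 186.7 ft³/s

187 ft³/s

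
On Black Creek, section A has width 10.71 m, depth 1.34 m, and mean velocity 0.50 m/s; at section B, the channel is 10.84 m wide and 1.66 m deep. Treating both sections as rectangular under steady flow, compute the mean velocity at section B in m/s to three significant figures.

0.399 m/s

Q = A₁V₁ = (10.71×1.34) × 0.50 = 7.176 m³/s
A₂ = 10.84 × 1.66 = 17.99 m²
V₂ = Q/A₂ = 7.176/17.99 = 0.3988 m/s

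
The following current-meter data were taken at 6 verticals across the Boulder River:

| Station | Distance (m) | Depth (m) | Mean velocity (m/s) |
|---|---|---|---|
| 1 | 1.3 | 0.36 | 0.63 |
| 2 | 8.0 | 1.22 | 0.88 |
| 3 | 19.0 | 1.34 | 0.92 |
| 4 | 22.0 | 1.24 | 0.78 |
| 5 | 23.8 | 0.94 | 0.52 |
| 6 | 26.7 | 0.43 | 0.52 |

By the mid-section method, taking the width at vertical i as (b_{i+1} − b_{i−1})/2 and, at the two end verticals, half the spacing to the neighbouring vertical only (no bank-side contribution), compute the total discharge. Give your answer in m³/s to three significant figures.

22.7 m³/s

w_1 = (8.0 − 1.3)/2 = 3.35 m; q_1 = 0.63 × 0.36 × 3.35 = 0.7598 m³/s
w_2 = (19.0 − 1.3)/2 = 8.85 m; q_2 = 0.88 × 1.22 × 8.85 = 9.501 m³/s
w_3 = (22.0 − 8.0)/2 = 7 m; q_3 = 0.92 × 1.34 × 7 = 8.630 m³/s
w_4 = (23.8 − 19.0)/2 = 2.4 m; q_4 = 0.78 × 1.24 × 2.4 = 2.321 m³/s
w_5 = (26.7 − 22.0)/2 = 2.35 m; q_5 = 0.52 × 0.94 × 2.35 = 1.149 m³/s
w_6 = (26.7 − 23.8)/2 = 1.45 m; q_6 = 0.52 × 0.43 × 1.45 = 0.3242 m³/s
Q = Σ qᵢ = 22.68 m³/s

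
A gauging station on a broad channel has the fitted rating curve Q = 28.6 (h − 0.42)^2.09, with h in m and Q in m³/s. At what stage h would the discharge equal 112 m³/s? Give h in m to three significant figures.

2.34 m

h − h₀ = (Q/C)^(1/b) = (112/28.6)^(1/2.09) = 1.922 m
h = 0.42 + 1.922 = 2.342 m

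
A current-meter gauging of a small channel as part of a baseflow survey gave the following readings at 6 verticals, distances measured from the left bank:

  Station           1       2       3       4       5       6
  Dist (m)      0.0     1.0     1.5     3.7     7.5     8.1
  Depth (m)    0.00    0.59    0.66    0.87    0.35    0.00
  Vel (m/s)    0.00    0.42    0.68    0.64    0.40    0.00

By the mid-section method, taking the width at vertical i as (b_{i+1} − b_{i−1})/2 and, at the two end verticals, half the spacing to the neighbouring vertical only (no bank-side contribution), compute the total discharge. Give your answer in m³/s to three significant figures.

w_2 = (1.5 − 0.0)/2 = 0.75 m; q_2 = 0.42 × 0.59 × 0.75 = 0.1859 m³/s
w_3 = (3.7 − 1.0)/2 = 1.35 m; q_3 = 0.68 × 0.66 × 1.35 = 0.6059 m³/s
w_4 = (7.5 − 1.5)/2 = 3 m; q_4 = 0.64 × 0.87 × 3 = 1.670 m³/s
w_5 = (8.1 − 3.7)/2 = 2.2 m; q_5 = 0.40 × 0.35 × 2.2 = 0.3080 m³/s
Stations 1, 6 contribute zero (depth or velocity is 0).
Q = Σ qᵢ = 2.770 m³/s

2.77 m³/s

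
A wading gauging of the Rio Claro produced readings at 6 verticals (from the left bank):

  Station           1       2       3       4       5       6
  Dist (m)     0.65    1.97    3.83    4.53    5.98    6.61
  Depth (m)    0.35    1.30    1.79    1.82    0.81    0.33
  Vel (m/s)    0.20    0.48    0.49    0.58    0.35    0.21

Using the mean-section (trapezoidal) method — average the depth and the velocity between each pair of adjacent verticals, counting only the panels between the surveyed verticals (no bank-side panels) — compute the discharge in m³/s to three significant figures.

Panel 1-2: Δb = 1.32 m, d̄ = (0.35+1.30)/2 = 0.825, v̄ = (0.20+0.48)/2 = 0.34 → q = 1.32×0.825×0.34 = 0.3703 m³/s
Panel 2-3: Δb = 1.86 m, d̄ = (1.30+1.79)/2 = 1.545, v̄ = (0.48+0.49)/2 = 0.485 → q = 1.86×1.545×0.485 = 1.394 m³/s
Panel 3-4: Δb = 0.7 m, d̄ = (1.79+1.82)/2 = 1.805, v̄ = (0.49+0.58)/2 = 0.535 → q = 0.7×1.805×0.535 = 0.6760 m³/s
Panel 4-5: Δb = 1.45 m, d̄ = (1.82+0.81)/2 = 1.315, v̄ = (0.58+0.35)/2 = 0.465 → q = 1.45×1.315×0.465 = 0.8866 m³/s
Panel 5-6: Δb = 0.63 m, d̄ = (0.81+0.33)/2 = 0.57, v̄ = (0.35+0.21)/2 = 0.28 → q = 0.63×0.57×0.28 = 0.1005 m³/s
Q = Σ q = 3.427 m³/s

3.43 m³/s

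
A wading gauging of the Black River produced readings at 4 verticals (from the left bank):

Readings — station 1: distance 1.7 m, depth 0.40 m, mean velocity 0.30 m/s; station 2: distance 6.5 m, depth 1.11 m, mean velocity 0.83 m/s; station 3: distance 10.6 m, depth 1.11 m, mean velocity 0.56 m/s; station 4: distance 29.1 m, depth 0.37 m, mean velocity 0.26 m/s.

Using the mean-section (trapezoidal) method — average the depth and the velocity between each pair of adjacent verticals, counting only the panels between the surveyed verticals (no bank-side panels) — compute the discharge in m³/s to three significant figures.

Panel 1-2: Δb = 4.8 m, d̄ = (0.40+1.11)/2 = 0.755, v̄ = (0.30+0.83)/2 = 0.565 → q = 4.8×0.755×0.565 = 2.048 m³/s
Panel 2-3: Δb = 4.1 m, d̄ = (1.11+1.11)/2 = 1.11, v̄ = (0.83+0.56)/2 = 0.695 → q = 4.1×1.11×0.695 = 3.163 m³/s
Panel 3-4: Δb = 18.5 m, d̄ = (1.11+0.37)/2 = 0.74, v̄ = (0.56+0.26)/2 = 0.41 → q = 18.5×0.74×0.41 = 5.613 m³/s
Q = Σ q = 10.82 m³/s

10.8 m³/s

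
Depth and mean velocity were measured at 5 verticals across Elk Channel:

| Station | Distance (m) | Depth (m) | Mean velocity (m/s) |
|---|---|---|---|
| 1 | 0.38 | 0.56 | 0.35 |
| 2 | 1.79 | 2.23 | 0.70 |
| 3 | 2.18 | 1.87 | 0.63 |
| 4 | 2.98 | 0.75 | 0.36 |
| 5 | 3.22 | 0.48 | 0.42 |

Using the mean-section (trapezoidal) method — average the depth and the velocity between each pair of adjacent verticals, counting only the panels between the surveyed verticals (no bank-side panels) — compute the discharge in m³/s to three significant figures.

Panel 1-2: Δb = 1.41 m, d̄ = (0.56+2.23)/2 = 1.395, v̄ = (0.35+0.70)/2 = 0.525 → q = 1.41×1.395×0.525 = 1.033 m³/s
Panel 2-3: Δb = 0.39 m, d̄ = (2.23+1.87)/2 = 2.05, v̄ = (0.70+0.63)/2 = 0.665 → q = 0.39×2.05×0.665 = 0.5317 m³/s
Panel 3-4: Δb = 0.8 m, d̄ = (1.87+0.75)/2 = 1.31, v̄ = (0.63+0.36)/2 = 0.495 → q = 0.8×1.31×0.495 = 0.5188 m³/s
Panel 4-5: Δb = 0.24 m, d̄ = (0.75+0.48)/2 = 0.615, v̄ = (0.36+0.42)/2 = 0.39 → q = 0.24×0.615×0.39 = 0.05756 m³/s
Q = Σ q = 2.141 m³/s

2.14 m³/s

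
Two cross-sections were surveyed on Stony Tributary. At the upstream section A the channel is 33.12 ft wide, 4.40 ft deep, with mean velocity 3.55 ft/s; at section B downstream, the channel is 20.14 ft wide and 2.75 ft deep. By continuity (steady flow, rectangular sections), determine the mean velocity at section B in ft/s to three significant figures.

9.34 ft/s

Q = A₁V₁ = (33.12×4.40) × 3.55 = 517.3 ft³/s
A₂ = 20.14 × 2.75 = 55.39 ft²
V₂ = Q/A₂ = 517.3/55.39 = 9.341 ft/s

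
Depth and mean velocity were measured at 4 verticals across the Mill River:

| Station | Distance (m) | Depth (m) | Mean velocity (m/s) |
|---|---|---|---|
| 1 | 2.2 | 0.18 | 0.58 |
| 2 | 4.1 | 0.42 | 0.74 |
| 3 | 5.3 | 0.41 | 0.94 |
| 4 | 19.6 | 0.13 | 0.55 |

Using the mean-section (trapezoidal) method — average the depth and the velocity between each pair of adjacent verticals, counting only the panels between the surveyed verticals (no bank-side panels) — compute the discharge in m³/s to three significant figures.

Panel 1-2: Δb = 1.9 m, d̄ = (0.18+0.42)/2 = 0.3, v̄ = (0.58+0.74)/2 = 0.66 → q = 1.9×0.3×0.66 = 0.3762 m³/s
Panel 2-3: Δb = 1.2 m, d̄ = (0.42+0.41)/2 = 0.415, v̄ = (0.74+0.94)/2 = 0.84 → q = 1.2×0.415×0.84 = 0.4183 m³/s
Panel 3-4: Δb = 14.3 m, d̄ = (0.41+0.13)/2 = 0.27, v̄ = (0.94+0.55)/2 = 0.745 → q = 14.3×0.27×0.745 = 2.876 m³/s
Q = Σ q = 3.671 m³/s

3.67 m³/s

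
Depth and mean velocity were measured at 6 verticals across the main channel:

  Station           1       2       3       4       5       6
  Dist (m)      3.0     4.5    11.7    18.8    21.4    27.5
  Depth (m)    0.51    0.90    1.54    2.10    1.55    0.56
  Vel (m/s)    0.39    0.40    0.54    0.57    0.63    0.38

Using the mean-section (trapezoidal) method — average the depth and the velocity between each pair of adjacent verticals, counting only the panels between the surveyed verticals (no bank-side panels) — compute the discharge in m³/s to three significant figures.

Panel 1-2: Δb = 1.5 m, d̄ = (0.51+0.90)/2 = 0.705, v̄ = (0.39+0.40)/2 = 0.395 → q = 1.5×0.705×0.395 = 0.4177 m³/s
Panel 2-3: Δb = 7.2 m, d̄ = (0.90+1.54)/2 = 1.22, v̄ = (0.40+0.54)/2 = 0.47 → q = 7.2×1.22×0.47 = 4.128 m³/s
Panel 3-4: Δb = 7.1 m, d̄ = (1.54+2.10)/2 = 1.82, v̄ = (0.54+0.57)/2 = 0.555 → q = 7.1×1.82×0.555 = 7.172 m³/s
Panel 4-5: Δb = 2.6 m, d̄ = (2.10+1.55)/2 = 1.825, v̄ = (0.57+0.63)/2 = 0.6 → q = 2.6×1.825×0.6 = 2.847 m³/s
Panel 5-6: Δb = 6.1 m, d̄ = (1.55+0.56)/2 = 1.055, v̄ = (0.63+0.38)/2 = 0.505 → q = 6.1×1.055×0.505 = 3.250 m³/s
Q = Σ q = 17.81 m³/s

17.8 m³/s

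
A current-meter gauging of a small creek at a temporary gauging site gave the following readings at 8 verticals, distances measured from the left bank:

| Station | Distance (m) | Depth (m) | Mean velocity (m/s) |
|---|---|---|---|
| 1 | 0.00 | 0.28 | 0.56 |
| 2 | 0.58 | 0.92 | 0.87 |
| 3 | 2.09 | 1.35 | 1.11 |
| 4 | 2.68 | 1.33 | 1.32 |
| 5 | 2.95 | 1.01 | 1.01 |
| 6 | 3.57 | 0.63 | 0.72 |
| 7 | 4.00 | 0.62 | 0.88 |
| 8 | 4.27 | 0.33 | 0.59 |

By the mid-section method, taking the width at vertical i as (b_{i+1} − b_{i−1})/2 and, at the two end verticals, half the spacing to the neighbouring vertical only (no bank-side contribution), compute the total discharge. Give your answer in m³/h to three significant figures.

w_1 = (0.58 − 0.00)/2 = 0.29 m; q_1 = 0.56 × 0.28 × 0.29 = 0.04547 m³/s
w_2 = (2.09 − 0.00)/2 = 1.045 m; q_2 = 0.87 × 0.92 × 1.045 = 0.8364 m³/s
w_3 = (2.68 − 0.58)/2 = 1.05 m; q_3 = 1.11 × 1.35 × 1.05 = 1.573 m³/s
w_4 = (2.95 − 2.09)/2 = 0.43 m; q_4 = 1.32 × 1.33 × 0.43 = 0.7549 m³/s
w_5 = (3.57 − 2.68)/2 = 0.445 m; q_5 = 1.01 × 1.01 × 0.445 = 0.4539 m³/s
w_6 = (4.00 − 2.95)/2 = 0.525 m; q_6 = 0.72 × 0.63 × 0.525 = 0.2381 m³/s
w_7 = (4.27 − 3.57)/2 = 0.35 m; q_7 = 0.88 × 0.62 × 0.35 = 0.1910 m³/s
w_8 = (4.27 − 4.00)/2 = 0.135 m; q_8 = 0.59 × 0.33 × 0.135 = 0.02628 m³/s
Q = Σ qᵢ = 4.120 m³/s
= 4.120 × 3600 = 14830 m³/h

14800 m³/h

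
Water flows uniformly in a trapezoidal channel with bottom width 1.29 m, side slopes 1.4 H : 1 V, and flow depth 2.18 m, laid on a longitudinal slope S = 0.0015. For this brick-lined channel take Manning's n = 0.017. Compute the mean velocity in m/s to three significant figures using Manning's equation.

2.39 m/s

A = (b + z·y)·y = (1.29 + 1.4×2.18)×2.18 = 9.466 m²
P = b + 2y√(1+z²) = 1.29 + 2×2.18×√(1+1.4²) = 8.791 m
R = A/P = 9.466/8.791 = 1.077 m
Q = (1/n)·A·R^(2/3)·S^(1/2) = (1/0.017) × 9.466 × 1.077^(2/3) × 0.0015^(1/2) = 22.65 m³/s
V = Q/A = 22.65/9.466 = 2.393 m/s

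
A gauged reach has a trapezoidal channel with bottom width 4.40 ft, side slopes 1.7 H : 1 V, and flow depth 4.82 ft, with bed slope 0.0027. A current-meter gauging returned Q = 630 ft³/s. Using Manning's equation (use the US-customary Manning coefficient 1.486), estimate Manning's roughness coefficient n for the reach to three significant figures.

A = (b + z·y)·y = (4.40 + 1.7×4.82)×4.82 = 60.70 ft²
P = b + 2y√(1+z²) = 4.40 + 2×4.82×√(1+1.7²) = 23.41 ft
R = A/P = 60.70/23.41 = 2.593 ft
n = (1.486/Q)·A·R^(2/3)·S^(1/2) = (1.486/630) × 60.70 × 1.887 × 0.05196 = 0.01404

0.0140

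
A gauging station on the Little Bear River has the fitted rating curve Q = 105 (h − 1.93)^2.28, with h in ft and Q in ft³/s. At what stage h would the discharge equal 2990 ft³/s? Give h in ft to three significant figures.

6.27 ft

h − h₀ = (Q/C)^(1/b) = (2990/105)^(1/2.28) = 4.344 ft
h = 1.93 + 4.344 = 6.274 ft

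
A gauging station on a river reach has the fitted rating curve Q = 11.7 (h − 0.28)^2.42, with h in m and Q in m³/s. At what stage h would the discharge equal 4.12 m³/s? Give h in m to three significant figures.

0.930 m

h − h₀ = (Q/C)^(1/b) = (4.12/11.7)^(1/2.42) = 0.6497 m
h = 0.28 + 0.6497 = 0.9297 m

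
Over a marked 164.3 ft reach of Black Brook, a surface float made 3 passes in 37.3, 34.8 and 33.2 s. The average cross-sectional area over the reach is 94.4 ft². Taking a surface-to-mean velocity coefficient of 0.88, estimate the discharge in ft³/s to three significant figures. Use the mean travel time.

389 ft³/s

t̄ = (37.3 + 34.8 + 33.2) / 3 = 35.1 s
v_surface = L / t̄ = 164.3 / 35.1 = 4.681 ft/s
v_mean = 0.88 × 4.681 = 4.119 ft/s
Q = A × v_mean = 94.4 × 4.119 = 388.9 ft³/s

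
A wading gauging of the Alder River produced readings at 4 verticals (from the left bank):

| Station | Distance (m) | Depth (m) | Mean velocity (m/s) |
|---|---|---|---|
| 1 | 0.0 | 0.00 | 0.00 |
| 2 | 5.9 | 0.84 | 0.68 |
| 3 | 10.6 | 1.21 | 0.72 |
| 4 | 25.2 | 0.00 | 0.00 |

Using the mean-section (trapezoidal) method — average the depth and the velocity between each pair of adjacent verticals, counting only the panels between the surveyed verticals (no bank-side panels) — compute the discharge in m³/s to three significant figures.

Panel 1-2: Δb = 5.9 m, d̄ = (0.00+0.84)/2 = 0.42, v̄ = (0.00+0.68)/2 = 0.34 → q = 5.9×0.42×0.34 = 0.8425 m³/s
Panel 2-3: Δb = 4.7 m, d̄ = (0.84+1.21)/2 = 1.025, v̄ = (0.68+0.72)/2 = 0.7 → q = 4.7×1.025×0.7 = 3.372 m³/s
Panel 3-4: Δb = 14.6 m, d̄ = (1.21+0.00)/2 = 0.605, v̄ = (0.72+0.00)/2 = 0.36 → q = 14.6×0.605×0.36 = 3.180 m³/s
Q = Σ q = 7.395 m³/s

7.39 m³/s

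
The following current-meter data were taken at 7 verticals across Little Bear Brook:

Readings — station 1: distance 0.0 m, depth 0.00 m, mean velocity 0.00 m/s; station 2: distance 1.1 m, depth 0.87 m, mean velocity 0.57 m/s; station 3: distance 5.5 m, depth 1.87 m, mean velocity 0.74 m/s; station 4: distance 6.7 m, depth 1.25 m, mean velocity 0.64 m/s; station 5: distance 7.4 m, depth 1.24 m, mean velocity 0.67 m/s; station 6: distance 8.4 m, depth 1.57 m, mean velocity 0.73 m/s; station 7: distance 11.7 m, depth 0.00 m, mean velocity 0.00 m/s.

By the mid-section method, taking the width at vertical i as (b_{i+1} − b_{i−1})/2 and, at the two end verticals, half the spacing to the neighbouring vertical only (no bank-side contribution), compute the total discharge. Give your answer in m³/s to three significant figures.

9.17 m³/s

w_2 = (5.5 − 0.0)/2 = 2.75 m; q_2 = 0.57 × 0.87 × 2.75 = 1.364 m³/s
w_3 = (6.7 − 1.1)/2 = 2.8 m; q_3 = 0.74 × 1.87 × 2.8 = 3.875 m³/s
w_4 = (7.4 − 5.5)/2 = 0.95 m; q_4 = 0.64 × 1.25 × 0.95 = 0.7600 m³/s
w_5 = (8.4 − 6.7)/2 = 0.85 m; q_5 = 0.67 × 1.24 × 0.85 = 0.7062 m³/s
w_6 = (11.7 − 7.4)/2 = 2.15 m; q_6 = 0.73 × 1.57 × 2.15 = 2.464 m³/s
Stations 1, 7 contribute zero (depth or velocity is 0).
Q = Σ qᵢ = 9.169 m³/s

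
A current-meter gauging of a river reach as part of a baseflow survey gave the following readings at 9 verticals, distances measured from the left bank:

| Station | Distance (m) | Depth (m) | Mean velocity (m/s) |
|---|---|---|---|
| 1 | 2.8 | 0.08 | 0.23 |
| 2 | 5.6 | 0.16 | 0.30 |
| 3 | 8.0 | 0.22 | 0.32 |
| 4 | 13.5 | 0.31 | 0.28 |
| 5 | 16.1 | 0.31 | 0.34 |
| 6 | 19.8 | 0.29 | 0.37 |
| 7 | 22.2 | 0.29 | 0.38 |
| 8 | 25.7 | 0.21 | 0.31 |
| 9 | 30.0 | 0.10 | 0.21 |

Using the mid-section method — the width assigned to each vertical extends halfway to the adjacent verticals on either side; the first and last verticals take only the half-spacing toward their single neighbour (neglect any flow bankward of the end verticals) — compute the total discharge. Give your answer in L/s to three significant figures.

w_1 = (5.6 − 2.8)/2 = 1.4 m; q_1 = 0.23 × 0.08 × 1.4 = 0.02576 m³/s
w_2 = (8.0 − 2.8)/2 = 2.6 m; q_2 = 0.30 × 0.16 × 2.6 = 0.1248 m³/s
w_3 = (13.5 − 5.6)/2 = 3.95 m; q_3 = 0.32 × 0.22 × 3.95 = 0.2781 m³/s
w_4 = (16.1 − 8.0)/2 = 4.05 m; q_4 = 0.28 × 0.31 × 4.05 = 0.3515 m³/s
w_5 = (19.8 − 13.5)/2 = 3.15 m; q_5 = 0.34 × 0.31 × 3.15 = 0.3320 m³/s
w_6 = (22.2 − 16.1)/2 = 3.05 m; q_6 = 0.37 × 0.29 × 3.05 = 0.3273 m³/s
w_7 = (25.7 − 19.8)/2 = 2.95 m; q_7 = 0.38 × 0.29 × 2.95 = 0.3251 m³/s
w_8 = (30.0 − 22.2)/2 = 3.9 m; q_8 = 0.31 × 0.21 × 3.9 = 0.2539 m³/s
w_9 = (30.0 − 25.7)/2 = 2.15 m; q_9 = 0.21 × 0.10 × 2.15 = 0.04515 m³/s
Q = Σ qᵢ = 2.064 m³/s
= 2.064 × 1000 = 2064 L/s

2060 L/s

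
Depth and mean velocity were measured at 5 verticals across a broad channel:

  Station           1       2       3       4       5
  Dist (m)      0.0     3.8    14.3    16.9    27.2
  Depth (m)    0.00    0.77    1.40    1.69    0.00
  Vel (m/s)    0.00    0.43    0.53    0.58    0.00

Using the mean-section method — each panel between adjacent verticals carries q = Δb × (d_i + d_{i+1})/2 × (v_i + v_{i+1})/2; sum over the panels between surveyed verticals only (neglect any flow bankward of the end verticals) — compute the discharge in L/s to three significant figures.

10500 L/s

Panel 1-2: Δb = 3.8 m, d̄ = (0.00+0.77)/2 = 0.385, v̄ = (0.00+0.43)/2 = 0.215 → q = 3.8×0.385×0.215 = 0.3145 m³/s
Panel 2-3: Δb = 10.5 m, d̄ = (0.77+1.40)/2 = 1.085, v̄ = (0.43+0.53)/2 = 0.48 → q = 10.5×1.085×0.48 = 5.468 m³/s
Panel 3-4: Δb = 2.6 m, d̄ = (1.40+1.69)/2 = 1.545, v̄ = (0.53+0.58)/2 = 0.555 → q = 2.6×1.545×0.555 = 2.229 m³/s
Panel 4-5: Δb = 10.3 m, d̄ = (1.69+0.00)/2 = 0.845, v̄ = (0.58+0.00)/2 = 0.29 → q = 10.3×0.845×0.29 = 2.524 m³/s
Q = Σ q = 10.54 m³/s
= 10.54 × 1000 = 10540 L/s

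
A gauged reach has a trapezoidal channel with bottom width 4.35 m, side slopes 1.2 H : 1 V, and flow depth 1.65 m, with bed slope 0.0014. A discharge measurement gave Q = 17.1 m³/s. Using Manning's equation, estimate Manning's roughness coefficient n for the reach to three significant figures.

0.0243

A = (b + z·y)·y = (4.35 + 1.2×1.65)×1.65 = 10.44 m²
P = b + 2y√(1+z²) = 4.35 + 2×1.65×√(1+1.2²) = 9.505 m
R = A/P = 10.44/9.505 = 1.099 m
n = (1/Q)·A·R^(2/3)·S^(1/2) = (1/17.1) × 10.44 × 1.065 × 0.03742 = 0.02434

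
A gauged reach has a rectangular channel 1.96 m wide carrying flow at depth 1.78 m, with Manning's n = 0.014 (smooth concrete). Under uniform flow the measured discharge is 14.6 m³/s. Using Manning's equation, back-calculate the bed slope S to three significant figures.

A = b·y = 1.96 × 1.78 = 3.489 m²
P = b + 2y = 1.96 + 2×1.78 = 5.520 m
R = A/P = 3.489/5.520 = 0.6320 m
S = (Q·n / (1·A·R^(2/3)))² = (14.6×0.014 / (1×3.489×0.7365))² = 0.006328

0.00633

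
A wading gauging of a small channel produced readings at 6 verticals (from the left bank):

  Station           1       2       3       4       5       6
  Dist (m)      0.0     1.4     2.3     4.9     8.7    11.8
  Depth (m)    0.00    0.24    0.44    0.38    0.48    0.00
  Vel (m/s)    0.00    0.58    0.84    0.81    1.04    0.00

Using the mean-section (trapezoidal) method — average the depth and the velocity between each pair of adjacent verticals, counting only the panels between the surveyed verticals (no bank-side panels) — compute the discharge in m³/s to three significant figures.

3.04 m³/s

Panel 1-2: Δb = 1.4 m, d̄ = (0.00+0.24)/2 = 0.12, v̄ = (0.00+0.58)/2 = 0.29 → q = 1.4×0.12×0.29 = 0.04872 m³/s
Panel 2-3: Δb = 0.9 m, d̄ = (0.24+0.44)/2 = 0.34, v̄ = (0.58+0.84)/2 = 0.71 → q = 0.9×0.34×0.71 = 0.2173 m³/s
Panel 3-4: Δb = 2.6 m, d̄ = (0.44+0.38)/2 = 0.41, v̄ = (0.84+0.81)/2 = 0.825 → q = 2.6×0.41×0.825 = 0.8795 m³/s
Panel 4-5: Δb = 3.8 m, d̄ = (0.38+0.48)/2 = 0.43, v̄ = (0.81+1.04)/2 = 0.925 → q = 3.8×0.43×0.925 = 1.511 m³/s
Panel 5-6: Δb = 3.1 m, d̄ = (0.48+0.00)/2 = 0.24, v̄ = (1.04+0.00)/2 = 0.52 → q = 3.1×0.24×0.52 = 0.3869 m³/s
Q = Σ q = 3.044 m³/s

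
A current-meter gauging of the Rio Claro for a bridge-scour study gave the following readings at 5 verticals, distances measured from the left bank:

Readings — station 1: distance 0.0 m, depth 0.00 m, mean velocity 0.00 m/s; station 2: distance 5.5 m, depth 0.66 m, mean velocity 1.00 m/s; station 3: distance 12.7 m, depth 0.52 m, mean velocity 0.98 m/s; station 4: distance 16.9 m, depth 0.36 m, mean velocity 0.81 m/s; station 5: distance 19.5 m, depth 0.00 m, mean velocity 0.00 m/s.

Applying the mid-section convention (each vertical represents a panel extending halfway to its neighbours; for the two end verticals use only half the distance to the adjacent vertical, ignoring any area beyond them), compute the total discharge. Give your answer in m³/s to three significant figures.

8.09 m³/s

w_2 = (12.7 − 0.0)/2 = 6.35 m; q_2 = 1.00 × 0.66 × 6.35 = 4.191 m³/s
w_3 = (16.9 − 5.5)/2 = 5.7 m; q_3 = 0.98 × 0.52 × 5.7 = 2.905 m³/s
w_4 = (19.5 − 12.7)/2 = 3.4 m; q_4 = 0.81 × 0.36 × 3.4 = 0.9914 m³/s
Stations 1, 5 contribute zero (depth or velocity is 0).
Q = Σ qᵢ = 8.087 m³/s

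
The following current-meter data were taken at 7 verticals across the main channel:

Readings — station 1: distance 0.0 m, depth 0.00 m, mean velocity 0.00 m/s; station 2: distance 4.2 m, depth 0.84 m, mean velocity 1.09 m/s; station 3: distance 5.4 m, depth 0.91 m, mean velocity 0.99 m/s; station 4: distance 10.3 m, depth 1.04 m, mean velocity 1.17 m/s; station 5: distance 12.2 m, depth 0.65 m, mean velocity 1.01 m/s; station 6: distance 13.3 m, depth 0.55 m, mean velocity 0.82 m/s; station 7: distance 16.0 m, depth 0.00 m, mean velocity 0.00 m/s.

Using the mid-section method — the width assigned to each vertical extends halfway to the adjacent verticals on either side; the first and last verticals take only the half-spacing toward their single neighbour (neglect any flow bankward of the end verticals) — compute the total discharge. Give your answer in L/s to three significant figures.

11200 L/s

w_2 = (5.4 − 0.0)/2 = 2.7 m; q_2 = 1.09 × 0.84 × 2.7 = 2.472 m³/s
w_3 = (10.3 − 4.2)/2 = 3.05 m; q_3 = 0.99 × 0.91 × 3.05 = 2.748 m³/s
w_4 = (12.2 − 5.4)/2 = 3.4 m; q_4 = 1.17 × 1.04 × 3.4 = 4.137 m³/s
w_5 = (13.3 − 10.3)/2 = 1.5 m; q_5 = 1.01 × 0.65 × 1.5 = 0.9848 m³/s
w_6 = (16.0 − 12.2)/2 = 1.9 m; q_6 = 0.82 × 0.55 × 1.9 = 0.8569 m³/s
Stations 1, 7 contribute zero (depth or velocity is 0).
Q = Σ qᵢ = 11.20 m³/s
= 11.20 × 1000 = 11200 L/s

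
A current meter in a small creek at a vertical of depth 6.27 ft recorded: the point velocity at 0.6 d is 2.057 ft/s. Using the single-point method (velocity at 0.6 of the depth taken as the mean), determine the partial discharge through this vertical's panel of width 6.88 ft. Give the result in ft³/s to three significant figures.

v̄ = v₀.₆ = 2.057 ft/s
q = v̄ × d × w = 2.057 × 6.27 × 6.88 = 88.73 ft³/s

88.7 ft³/s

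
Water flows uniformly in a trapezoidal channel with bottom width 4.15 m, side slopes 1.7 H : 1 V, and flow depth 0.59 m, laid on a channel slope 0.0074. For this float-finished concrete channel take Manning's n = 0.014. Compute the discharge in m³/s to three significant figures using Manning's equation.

11.3 m³/s

A = (b + z·y)·y = (4.15 + 1.7×0.59)×0.59 = 3.040 m²
P = b + 2y√(1+z²) = 4.15 + 2×0.59×√(1+1.7²) = 6.477 m
R = A/P = 3.040/6.477 = 0.4694 m
Q = (1/n)·A·R^(2/3)·S^(1/2) = (1/0.014) × 3.040 × 0.4694^(2/3) × 0.0074^(1/2) = 11.28 m³/s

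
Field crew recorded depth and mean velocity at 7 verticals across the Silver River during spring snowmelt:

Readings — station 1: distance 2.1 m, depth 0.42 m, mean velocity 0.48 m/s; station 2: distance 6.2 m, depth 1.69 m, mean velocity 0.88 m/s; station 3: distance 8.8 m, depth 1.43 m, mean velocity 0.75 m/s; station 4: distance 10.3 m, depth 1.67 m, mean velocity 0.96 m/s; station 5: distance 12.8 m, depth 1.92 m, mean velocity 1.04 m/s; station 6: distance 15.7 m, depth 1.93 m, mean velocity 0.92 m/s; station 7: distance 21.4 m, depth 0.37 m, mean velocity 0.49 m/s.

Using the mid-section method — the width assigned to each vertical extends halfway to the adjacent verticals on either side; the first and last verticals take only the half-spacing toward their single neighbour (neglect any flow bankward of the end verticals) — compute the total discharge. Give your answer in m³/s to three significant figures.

w_1 = (6.2 − 2.1)/2 = 2.05 m; q_1 = 0.48 × 0.42 × 2.05 = 0.4133 m³/s
w_2 = (8.8 − 2.1)/2 = 3.35 m; q_2 = 0.88 × 1.69 × 3.35 = 4.982 m³/s
w_3 = (10.3 − 6.2)/2 = 2.05 m; q_3 = 0.75 × 1.43 × 2.05 = 2.199 m³/s
w_4 = (12.8 − 8.8)/2 = 2 m; q_4 = 0.96 × 1.67 × 2 = 3.206 m³/s
w_5 = (15.7 − 10.3)/2 = 2.7 m; q_5 = 1.04 × 1.92 × 2.7 = 5.391 m³/s
w_6 = (21.4 − 12.8)/2 = 4.3 m; q_6 = 0.92 × 1.93 × 4.3 = 7.635 m³/s
w_7 = (21.4 − 15.7)/2 = 2.85 m; q_7 = 0.49 × 0.37 × 2.85 = 0.5167 m³/s
Q = Σ qᵢ = 24.34 m³/s

24.3 m³/s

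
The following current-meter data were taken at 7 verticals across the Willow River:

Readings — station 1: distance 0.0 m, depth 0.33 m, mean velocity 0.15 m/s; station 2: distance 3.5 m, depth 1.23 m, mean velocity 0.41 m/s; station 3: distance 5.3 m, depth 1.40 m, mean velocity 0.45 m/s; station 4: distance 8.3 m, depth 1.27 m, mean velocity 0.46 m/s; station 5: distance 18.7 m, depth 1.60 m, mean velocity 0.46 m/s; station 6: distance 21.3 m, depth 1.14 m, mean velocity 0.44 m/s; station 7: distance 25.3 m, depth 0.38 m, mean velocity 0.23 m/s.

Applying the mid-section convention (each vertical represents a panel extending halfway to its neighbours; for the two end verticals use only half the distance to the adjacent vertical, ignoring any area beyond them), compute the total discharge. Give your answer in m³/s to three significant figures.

w_1 = (3.5 − 0.0)/2 = 1.75 m; q_1 = 0.15 × 0.33 × 1.75 = 0.08663 m³/s
w_2 = (5.3 − 0.0)/2 = 2.65 m; q_2 = 0.41 × 1.23 × 2.65 = 1.336 m³/s
w_3 = (8.3 − 3.5)/2 = 2.4 m; q_3 = 0.45 × 1.40 × 2.4 = 1.512 m³/s
w_4 = (18.7 − 5.3)/2 = 6.7 m; q_4 = 0.46 × 1.27 × 6.7 = 3.914 m³/s
w_5 = (21.3 − 8.3)/2 = 6.5 m; q_5 = 0.46 × 1.60 × 6.5 = 4.784 m³/s
w_6 = (25.3 − 18.7)/2 = 3.3 m; q_6 = 0.44 × 1.14 × 3.3 = 1.655 m³/s
w_7 = (25.3 − 21.3)/2 = 2 m; q_7 = 0.23 × 0.38 × 2 = 0.1748 m³/s
Q = Σ qᵢ = 13.46 m³/s

13.5 m³/s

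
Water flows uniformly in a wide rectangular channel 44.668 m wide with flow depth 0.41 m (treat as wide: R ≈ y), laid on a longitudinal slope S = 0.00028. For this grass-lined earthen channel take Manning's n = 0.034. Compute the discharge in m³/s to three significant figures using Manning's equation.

4.97 m³/s

A = b·y = 44.668 × 0.41 = 18.31 m²
Wide channel: R ≈ y = 0.41 m
Q = (1/n)·A·R^(2/3)·S^(1/2) = (1/0.034) × 18.31 × 0.4100^(2/3) × 0.00028^(1/2) = 4.974 m³/s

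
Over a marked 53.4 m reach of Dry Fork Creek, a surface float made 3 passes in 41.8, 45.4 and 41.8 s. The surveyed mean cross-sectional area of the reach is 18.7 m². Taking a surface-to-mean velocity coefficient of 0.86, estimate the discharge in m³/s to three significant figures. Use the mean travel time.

20.0 m³/s

t̄ = (41.8 + 45.4 + 41.8) / 3 = 43 s
v_surface = L / t̄ = 53.4 / 43 = 1.242 m/s
v_mean = 0.86 × 1.242 = 1.068 m/s
Q = A × v_mean = 18.7 × 1.068 = 19.97 m³/s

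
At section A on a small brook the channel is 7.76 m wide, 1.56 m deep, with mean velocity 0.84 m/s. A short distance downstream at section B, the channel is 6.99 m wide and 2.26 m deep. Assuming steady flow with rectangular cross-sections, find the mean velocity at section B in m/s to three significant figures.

Q = A₁V₁ = (7.76×1.56) × 0.84 = 10.17 m³/s
A₂ = 6.99 × 2.26 = 15.80 m²
V₂ = Q/A₂ = 10.17/15.80 = 0.6437 m/s

0.644 m/s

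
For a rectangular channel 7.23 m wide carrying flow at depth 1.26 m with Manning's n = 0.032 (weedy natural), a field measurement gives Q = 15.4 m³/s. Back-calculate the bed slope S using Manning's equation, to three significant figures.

0.00320

A = b·y = 7.23 × 1.26 = 9.110 m²
P = b + 2y = 7.23 + 2×1.26 = 9.750 m
R = A/P = 9.110/9.750 = 0.9343 m
S = (Q·n / (1·A·R^(2/3)))² = (15.4×0.032 / (1×9.110×0.9557))² = 0.003204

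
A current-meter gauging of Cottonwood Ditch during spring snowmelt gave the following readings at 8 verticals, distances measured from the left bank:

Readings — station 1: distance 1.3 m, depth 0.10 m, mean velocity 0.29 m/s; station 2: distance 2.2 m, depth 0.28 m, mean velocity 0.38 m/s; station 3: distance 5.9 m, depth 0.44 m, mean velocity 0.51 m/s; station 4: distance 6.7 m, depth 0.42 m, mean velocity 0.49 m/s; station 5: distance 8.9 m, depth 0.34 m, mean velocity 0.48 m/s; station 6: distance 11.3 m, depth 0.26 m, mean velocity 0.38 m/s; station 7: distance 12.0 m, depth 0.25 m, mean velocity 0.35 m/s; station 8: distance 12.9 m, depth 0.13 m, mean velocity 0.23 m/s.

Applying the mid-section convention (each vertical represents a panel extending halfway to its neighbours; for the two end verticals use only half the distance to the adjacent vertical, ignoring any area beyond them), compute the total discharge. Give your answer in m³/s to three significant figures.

w_1 = (2.2 − 1.3)/2 = 0.45 m; q_1 = 0.29 × 0.10 × 0.45 = 0.01305 m³/s
w_2 = (5.9 − 1.3)/2 = 2.3 m; q_2 = 0.38 × 0.28 × 2.3 = 0.2447 m³/s
w_3 = (6.7 − 2.2)/2 = 2.25 m; q_3 = 0.51 × 0.44 × 2.25 = 0.5049 m³/s
w_4 = (8.9 − 5.9)/2 = 1.5 m; q_4 = 0.49 × 0.42 × 1.5 = 0.3087 m³/s
w_5 = (11.3 − 6.7)/2 = 2.3 m; q_5 = 0.48 × 0.34 × 2.3 = 0.3754 m³/s
w_6 = (12.0 − 8.9)/2 = 1.55 m; q_6 = 0.38 × 0.26 × 1.55 = 0.1531 m³/s
w_7 = (12.9 − 11.3)/2 = 0.8 m; q_7 = 0.35 × 0.25 × 0.8 = 0.07000 m³/s
w_8 = (12.9 − 12.0)/2 = 0.45 m; q_8 = 0.23 × 0.13 × 0.45 = 0.01346 m³/s
Q = Σ qᵢ = 1.683 m³/s

1.68 m³/s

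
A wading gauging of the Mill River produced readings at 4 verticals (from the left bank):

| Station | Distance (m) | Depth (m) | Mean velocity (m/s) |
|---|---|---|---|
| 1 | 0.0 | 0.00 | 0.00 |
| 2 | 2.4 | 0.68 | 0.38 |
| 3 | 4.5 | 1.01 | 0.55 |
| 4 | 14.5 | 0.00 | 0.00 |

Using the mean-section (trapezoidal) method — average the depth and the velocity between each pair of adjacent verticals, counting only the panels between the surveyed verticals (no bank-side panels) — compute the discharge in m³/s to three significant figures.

Panel 1-2: Δb = 2.4 m, d̄ = (0.00+0.68)/2 = 0.34, v̄ = (0.00+0.38)/2 = 0.19 → q = 2.4×0.34×0.19 = 0.1550 m³/s
Panel 2-3: Δb = 2.1 m, d̄ = (0.68+1.01)/2 = 0.845, v̄ = (0.38+0.55)/2 = 0.465 → q = 2.1×0.845×0.465 = 0.8251 m³/s
Panel 3-4: Δb = 10 m, d̄ = (1.01+0.00)/2 = 0.505, v̄ = (0.55+0.00)/2 = 0.275 → q = 10×0.505×0.275 = 1.389 m³/s
Q = Σ q = 2.369 m³/s

2.37 m³/s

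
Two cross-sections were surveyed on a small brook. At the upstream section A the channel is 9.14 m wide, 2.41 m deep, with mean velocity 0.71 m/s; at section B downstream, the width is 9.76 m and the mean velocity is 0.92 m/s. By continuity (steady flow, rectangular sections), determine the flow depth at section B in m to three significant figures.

1.74 m

Q = A₁V₁ = (9.14×2.41) × 0.71 = 15.64 m³/s
d₂ = Q/(b₂ V₂) = 15.64/(9.76×0.92) = 1.742 m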